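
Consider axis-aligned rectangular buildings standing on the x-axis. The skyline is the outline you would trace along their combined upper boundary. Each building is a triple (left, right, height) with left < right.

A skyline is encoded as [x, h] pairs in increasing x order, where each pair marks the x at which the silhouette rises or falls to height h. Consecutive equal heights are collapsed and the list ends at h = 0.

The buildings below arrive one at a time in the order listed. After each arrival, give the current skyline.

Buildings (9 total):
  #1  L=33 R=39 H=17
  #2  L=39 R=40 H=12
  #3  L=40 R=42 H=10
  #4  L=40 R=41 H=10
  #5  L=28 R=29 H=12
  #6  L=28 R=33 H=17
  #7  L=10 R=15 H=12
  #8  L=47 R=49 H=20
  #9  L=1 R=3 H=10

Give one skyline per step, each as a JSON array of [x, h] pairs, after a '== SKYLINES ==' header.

== SKYLINES ==
[[33,17],[39,0]]
[[33,17],[39,12],[40,0]]
[[33,17],[39,12],[40,10],[42,0]]
[[33,17],[39,12],[40,10],[42,0]]
[[28,12],[29,0],[33,17],[39,12],[40,10],[42,0]]
[[28,17],[39,12],[40,10],[42,0]]
[[10,12],[15,0],[28,17],[39,12],[40,10],[42,0]]
[[10,12],[15,0],[28,17],[39,12],[40,10],[42,0],[47,20],[49,0]]
[[1,10],[3,0],[10,12],[15,0],[28,17],[39,12],[40,10],[42,0],[47,20],[49,0]]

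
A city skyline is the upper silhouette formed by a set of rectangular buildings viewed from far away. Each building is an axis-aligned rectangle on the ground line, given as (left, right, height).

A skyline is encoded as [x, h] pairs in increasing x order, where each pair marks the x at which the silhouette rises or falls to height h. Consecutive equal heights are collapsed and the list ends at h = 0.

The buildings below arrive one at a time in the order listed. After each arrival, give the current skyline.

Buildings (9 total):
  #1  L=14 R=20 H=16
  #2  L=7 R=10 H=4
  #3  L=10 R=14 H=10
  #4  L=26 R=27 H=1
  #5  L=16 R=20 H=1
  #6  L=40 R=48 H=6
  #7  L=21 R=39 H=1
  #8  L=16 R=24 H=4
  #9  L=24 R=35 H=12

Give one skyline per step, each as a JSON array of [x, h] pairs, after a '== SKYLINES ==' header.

== SKYLINES ==
[[14,16],[20,0]]
[[7,4],[10,0],[14,16],[20,0]]
[[7,4],[10,10],[14,16],[20,0]]
[[7,4],[10,10],[14,16],[20,0],[26,1],[27,0]]
[[7,4],[10,10],[14,16],[20,0],[26,1],[27,0]]
[[7,4],[10,10],[14,16],[20,0],[26,1],[27,0],[40,6],[48,0]]
[[7,4],[10,10],[14,16],[20,0],[21,1],[39,0],[40,6],[48,0]]
[[7,4],[10,10],[14,16],[20,4],[24,1],[39,0],[40,6],[48,0]]
[[7,4],[10,10],[14,16],[20,4],[24,12],[35,1],[39,0],[40,6],[48,0]]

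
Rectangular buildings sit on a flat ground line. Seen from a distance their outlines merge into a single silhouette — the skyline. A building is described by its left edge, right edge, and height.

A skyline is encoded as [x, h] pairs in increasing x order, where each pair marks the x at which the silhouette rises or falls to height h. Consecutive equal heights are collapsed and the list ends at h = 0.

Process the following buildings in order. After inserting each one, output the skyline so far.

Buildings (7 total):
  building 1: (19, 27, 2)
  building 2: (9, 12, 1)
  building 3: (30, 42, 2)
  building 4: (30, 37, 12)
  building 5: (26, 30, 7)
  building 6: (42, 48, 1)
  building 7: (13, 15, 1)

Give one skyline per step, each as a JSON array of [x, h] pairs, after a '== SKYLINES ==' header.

== SKYLINES ==
[[19,2],[27,0]]
[[9,1],[12,0],[19,2],[27,0]]
[[9,1],[12,0],[19,2],[27,0],[30,2],[42,0]]
[[9,1],[12,0],[19,2],[27,0],[30,12],[37,2],[42,0]]
[[9,1],[12,0],[19,2],[26,7],[30,12],[37,2],[42,0]]
[[9,1],[12,0],[19,2],[26,7],[30,12],[37,2],[42,1],[48,0]]
[[9,1],[12,0],[13,1],[15,0],[19,2],[26,7],[30,12],[37,2],[42,1],[48,0]]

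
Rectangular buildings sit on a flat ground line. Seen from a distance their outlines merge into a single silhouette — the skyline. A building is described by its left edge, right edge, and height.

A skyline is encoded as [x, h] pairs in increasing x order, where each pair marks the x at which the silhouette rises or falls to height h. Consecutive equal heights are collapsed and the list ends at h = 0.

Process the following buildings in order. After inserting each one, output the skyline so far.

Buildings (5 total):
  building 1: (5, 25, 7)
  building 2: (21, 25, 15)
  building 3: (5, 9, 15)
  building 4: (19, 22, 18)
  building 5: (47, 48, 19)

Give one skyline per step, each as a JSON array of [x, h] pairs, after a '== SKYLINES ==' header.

== SKYLINES ==
[[5,7],[25,0]]
[[5,7],[21,15],[25,0]]
[[5,15],[9,7],[21,15],[25,0]]
[[5,15],[9,7],[19,18],[22,15],[25,0]]
[[5,15],[9,7],[19,18],[22,15],[25,0],[47,19],[48,0]]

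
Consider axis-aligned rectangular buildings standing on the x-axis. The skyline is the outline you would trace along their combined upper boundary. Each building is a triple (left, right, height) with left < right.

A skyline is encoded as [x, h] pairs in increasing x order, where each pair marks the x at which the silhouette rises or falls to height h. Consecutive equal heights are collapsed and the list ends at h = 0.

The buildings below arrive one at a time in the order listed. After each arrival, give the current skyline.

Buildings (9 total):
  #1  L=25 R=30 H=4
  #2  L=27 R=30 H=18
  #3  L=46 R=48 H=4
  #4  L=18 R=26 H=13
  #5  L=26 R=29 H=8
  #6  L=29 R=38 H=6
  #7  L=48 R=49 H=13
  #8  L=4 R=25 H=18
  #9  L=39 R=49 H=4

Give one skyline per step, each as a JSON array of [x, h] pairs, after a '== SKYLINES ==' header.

== SKYLINES ==
[[25,4],[30,0]]
[[25,4],[27,18],[30,0]]
[[25,4],[27,18],[30,0],[46,4],[48,0]]
[[18,13],[26,4],[27,18],[30,0],[46,4],[48,0]]
[[18,13],[26,8],[27,18],[30,0],[46,4],[48,0]]
[[18,13],[26,8],[27,18],[30,6],[38,0],[46,4],[48,0]]
[[18,13],[26,8],[27,18],[30,6],[38,0],[46,4],[48,13],[49,0]]
[[4,18],[25,13],[26,8],[27,18],[30,6],[38,0],[46,4],[48,13],[49,0]]
[[4,18],[25,13],[26,8],[27,18],[30,6],[38,0],[39,4],[48,13],[49,0]]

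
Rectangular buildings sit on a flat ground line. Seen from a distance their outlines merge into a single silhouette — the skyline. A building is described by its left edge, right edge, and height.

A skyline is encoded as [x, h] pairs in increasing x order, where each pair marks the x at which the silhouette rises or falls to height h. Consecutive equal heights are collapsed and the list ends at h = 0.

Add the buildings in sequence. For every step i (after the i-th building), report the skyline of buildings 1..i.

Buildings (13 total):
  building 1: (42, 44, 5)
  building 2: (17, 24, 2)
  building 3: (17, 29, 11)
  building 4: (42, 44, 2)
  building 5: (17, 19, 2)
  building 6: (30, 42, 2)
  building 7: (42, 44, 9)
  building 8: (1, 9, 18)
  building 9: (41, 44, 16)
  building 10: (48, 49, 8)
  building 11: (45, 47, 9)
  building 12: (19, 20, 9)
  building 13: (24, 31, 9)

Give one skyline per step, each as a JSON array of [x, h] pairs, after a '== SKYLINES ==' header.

== SKYLINES ==
[[42,5],[44,0]]
[[17,2],[24,0],[42,5],[44,0]]
[[17,11],[29,0],[42,5],[44,0]]
[[17,11],[29,0],[42,5],[44,0]]
[[17,11],[29,0],[42,5],[44,0]]
[[17,11],[29,0],[30,2],[42,5],[44,0]]
[[17,11],[29,0],[30,2],[42,9],[44,0]]
[[1,18],[9,0],[17,11],[29,0],[30,2],[42,9],[44,0]]
[[1,18],[9,0],[17,11],[29,0],[30,2],[41,16],[44,0]]
[[1,18],[9,0],[17,11],[29,0],[30,2],[41,16],[44,0],[48,8],[49,0]]
[[1,18],[9,0],[17,11],[29,0],[30,2],[41,16],[44,0],[45,9],[47,0],[48,8],[49,0]]
[[1,18],[9,0],[17,11],[29,0],[30,2],[41,16],[44,0],[45,9],[47,0],[48,8],[49,0]]
[[1,18],[9,0],[17,11],[29,9],[31,2],[41,16],[44,0],[45,9],[47,0],[48,8],[49,0]]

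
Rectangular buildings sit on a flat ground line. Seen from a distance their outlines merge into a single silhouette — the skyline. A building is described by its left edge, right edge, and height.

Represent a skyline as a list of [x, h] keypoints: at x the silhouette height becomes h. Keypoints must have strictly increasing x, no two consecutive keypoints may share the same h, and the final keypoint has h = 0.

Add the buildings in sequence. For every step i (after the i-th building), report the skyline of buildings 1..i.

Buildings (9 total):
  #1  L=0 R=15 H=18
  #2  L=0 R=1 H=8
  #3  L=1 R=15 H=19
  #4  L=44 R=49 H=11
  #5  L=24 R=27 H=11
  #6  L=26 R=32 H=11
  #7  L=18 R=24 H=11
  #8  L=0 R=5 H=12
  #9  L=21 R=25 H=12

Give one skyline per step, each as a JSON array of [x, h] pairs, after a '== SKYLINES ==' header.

== SKYLINES ==
[[0,18],[15,0]]
[[0,18],[15,0]]
[[0,18],[1,19],[15,0]]
[[0,18],[1,19],[15,0],[44,11],[49,0]]
[[0,18],[1,19],[15,0],[24,11],[27,0],[44,11],[49,0]]
[[0,18],[1,19],[15,0],[24,11],[32,0],[44,11],[49,0]]
[[0,18],[1,19],[15,0],[18,11],[32,0],[44,11],[49,0]]
[[0,18],[1,19],[15,0],[18,11],[32,0],[44,11],[49,0]]
[[0,18],[1,19],[15,0],[18,11],[21,12],[25,11],[32,0],[44,11],[49,0]]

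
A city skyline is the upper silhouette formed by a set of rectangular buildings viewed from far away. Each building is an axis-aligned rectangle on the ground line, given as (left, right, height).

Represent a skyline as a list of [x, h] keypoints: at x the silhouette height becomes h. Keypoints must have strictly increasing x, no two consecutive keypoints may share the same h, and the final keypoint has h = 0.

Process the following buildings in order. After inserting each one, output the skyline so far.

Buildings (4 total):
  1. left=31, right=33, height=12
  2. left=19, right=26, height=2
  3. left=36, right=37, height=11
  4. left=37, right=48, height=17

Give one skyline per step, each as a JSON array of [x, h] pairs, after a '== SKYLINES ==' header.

== SKYLINES ==
[[31,12],[33,0]]
[[19,2],[26,0],[31,12],[33,0]]
[[19,2],[26,0],[31,12],[33,0],[36,11],[37,0]]
[[19,2],[26,0],[31,12],[33,0],[36,11],[37,17],[48,0]]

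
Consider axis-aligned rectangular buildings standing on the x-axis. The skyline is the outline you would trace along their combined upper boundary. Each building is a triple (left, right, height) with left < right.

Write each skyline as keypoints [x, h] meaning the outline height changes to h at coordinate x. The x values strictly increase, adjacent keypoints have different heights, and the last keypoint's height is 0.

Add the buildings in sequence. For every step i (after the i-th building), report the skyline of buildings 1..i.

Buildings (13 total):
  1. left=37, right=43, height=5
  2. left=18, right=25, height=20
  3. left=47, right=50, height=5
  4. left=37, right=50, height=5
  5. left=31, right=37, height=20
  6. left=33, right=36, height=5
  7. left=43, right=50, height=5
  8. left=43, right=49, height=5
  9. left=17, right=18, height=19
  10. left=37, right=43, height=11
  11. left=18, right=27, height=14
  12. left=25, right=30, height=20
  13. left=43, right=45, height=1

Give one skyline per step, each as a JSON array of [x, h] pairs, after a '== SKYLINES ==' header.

== SKYLINES ==
[[37,5],[43,0]]
[[18,20],[25,0],[37,5],[43,0]]
[[18,20],[25,0],[37,5],[43,0],[47,5],[50,0]]
[[18,20],[25,0],[37,5],[50,0]]
[[18,20],[25,0],[31,20],[37,5],[50,0]]
[[18,20],[25,0],[31,20],[37,5],[50,0]]
[[18,20],[25,0],[31,20],[37,5],[50,0]]
[[18,20],[25,0],[31,20],[37,5],[50,0]]
[[17,19],[18,20],[25,0],[31,20],[37,5],[50,0]]
[[17,19],[18,20],[25,0],[31,20],[37,11],[43,5],[50,0]]
[[17,19],[18,20],[25,14],[27,0],[31,20],[37,11],[43,5],[50,0]]
[[17,19],[18,20],[30,0],[31,20],[37,11],[43,5],[50,0]]
[[17,19],[18,20],[30,0],[31,20],[37,11],[43,5],[50,0]]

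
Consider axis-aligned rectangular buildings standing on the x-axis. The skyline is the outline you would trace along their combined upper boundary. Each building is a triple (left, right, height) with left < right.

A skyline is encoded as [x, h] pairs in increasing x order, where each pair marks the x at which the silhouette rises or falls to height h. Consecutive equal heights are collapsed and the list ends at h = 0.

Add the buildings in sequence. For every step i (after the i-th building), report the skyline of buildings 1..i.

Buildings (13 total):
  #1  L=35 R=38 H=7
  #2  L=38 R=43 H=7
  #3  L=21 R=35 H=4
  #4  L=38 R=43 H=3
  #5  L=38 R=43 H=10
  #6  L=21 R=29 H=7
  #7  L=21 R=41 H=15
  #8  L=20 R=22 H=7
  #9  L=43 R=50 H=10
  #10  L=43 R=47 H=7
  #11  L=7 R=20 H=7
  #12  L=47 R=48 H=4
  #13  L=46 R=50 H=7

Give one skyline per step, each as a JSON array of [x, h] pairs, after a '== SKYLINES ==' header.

== SKYLINES ==
[[35,7],[38,0]]
[[35,7],[43,0]]
[[21,4],[35,7],[43,0]]
[[21,4],[35,7],[43,0]]
[[21,4],[35,7],[38,10],[43,0]]
[[21,7],[29,4],[35,7],[38,10],[43,0]]
[[21,15],[41,10],[43,0]]
[[20,7],[21,15],[41,10],[43,0]]
[[20,7],[21,15],[41,10],[50,0]]
[[20,7],[21,15],[41,10],[50,0]]
[[7,7],[21,15],[41,10],[50,0]]
[[7,7],[21,15],[41,10],[50,0]]
[[7,7],[21,15],[41,10],[50,0]]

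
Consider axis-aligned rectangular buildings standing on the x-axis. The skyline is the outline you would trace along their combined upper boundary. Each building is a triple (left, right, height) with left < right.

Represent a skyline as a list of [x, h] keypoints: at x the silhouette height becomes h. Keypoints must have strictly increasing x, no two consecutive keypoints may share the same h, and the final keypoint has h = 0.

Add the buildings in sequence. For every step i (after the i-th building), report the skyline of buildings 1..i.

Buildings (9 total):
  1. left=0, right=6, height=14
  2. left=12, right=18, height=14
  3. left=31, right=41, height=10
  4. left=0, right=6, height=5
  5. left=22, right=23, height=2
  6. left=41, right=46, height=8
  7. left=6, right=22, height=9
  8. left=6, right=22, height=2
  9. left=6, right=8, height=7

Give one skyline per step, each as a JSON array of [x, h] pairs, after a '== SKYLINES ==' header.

== SKYLINES ==
[[0,14],[6,0]]
[[0,14],[6,0],[12,14],[18,0]]
[[0,14],[6,0],[12,14],[18,0],[31,10],[41,0]]
[[0,14],[6,0],[12,14],[18,0],[31,10],[41,0]]
[[0,14],[6,0],[12,14],[18,0],[22,2],[23,0],[31,10],[41,0]]
[[0,14],[6,0],[12,14],[18,0],[22,2],[23,0],[31,10],[41,8],[46,0]]
[[0,14],[6,9],[12,14],[18,9],[22,2],[23,0],[31,10],[41,8],[46,0]]
[[0,14],[6,9],[12,14],[18,9],[22,2],[23,0],[31,10],[41,8],[46,0]]
[[0,14],[6,9],[12,14],[18,9],[22,2],[23,0],[31,10],[41,8],[46,0]]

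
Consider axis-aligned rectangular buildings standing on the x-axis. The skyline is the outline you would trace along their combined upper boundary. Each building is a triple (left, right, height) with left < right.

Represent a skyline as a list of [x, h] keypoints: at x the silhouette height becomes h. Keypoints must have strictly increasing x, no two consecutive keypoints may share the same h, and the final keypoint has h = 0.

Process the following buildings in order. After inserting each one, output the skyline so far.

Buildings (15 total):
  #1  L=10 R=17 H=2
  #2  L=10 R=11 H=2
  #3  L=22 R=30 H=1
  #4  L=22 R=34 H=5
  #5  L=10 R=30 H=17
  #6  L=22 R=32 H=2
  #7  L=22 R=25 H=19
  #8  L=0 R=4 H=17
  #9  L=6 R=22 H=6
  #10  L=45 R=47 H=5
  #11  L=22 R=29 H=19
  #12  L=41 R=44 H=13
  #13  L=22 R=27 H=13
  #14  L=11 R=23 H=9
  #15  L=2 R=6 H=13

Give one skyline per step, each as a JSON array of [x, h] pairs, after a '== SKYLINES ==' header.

== SKYLINES ==
[[10,2],[17,0]]
[[10,2],[17,0]]
[[10,2],[17,0],[22,1],[30,0]]
[[10,2],[17,0],[22,5],[34,0]]
[[10,17],[30,5],[34,0]]
[[10,17],[30,5],[34,0]]
[[10,17],[22,19],[25,17],[30,5],[34,0]]
[[0,17],[4,0],[10,17],[22,19],[25,17],[30,5],[34,0]]
[[0,17],[4,0],[6,6],[10,17],[22,19],[25,17],[30,5],[34,0]]
[[0,17],[4,0],[6,6],[10,17],[22,19],[25,17],[30,5],[34,0],[45,5],[47,0]]
[[0,17],[4,0],[6,6],[10,17],[22,19],[29,17],[30,5],[34,0],[45,5],[47,0]]
[[0,17],[4,0],[6,6],[10,17],[22,19],[29,17],[30,5],[34,0],[41,13],[44,0],[45,5],[47,0]]
[[0,17],[4,0],[6,6],[10,17],[22,19],[29,17],[30,5],[34,0],[41,13],[44,0],[45,5],[47,0]]
[[0,17],[4,0],[6,6],[10,17],[22,19],[29,17],[30,5],[34,0],[41,13],[44,0],[45,5],[47,0]]
[[0,17],[4,13],[6,6],[10,17],[22,19],[29,17],[30,5],[34,0],[41,13],[44,0],[45,5],[47,0]]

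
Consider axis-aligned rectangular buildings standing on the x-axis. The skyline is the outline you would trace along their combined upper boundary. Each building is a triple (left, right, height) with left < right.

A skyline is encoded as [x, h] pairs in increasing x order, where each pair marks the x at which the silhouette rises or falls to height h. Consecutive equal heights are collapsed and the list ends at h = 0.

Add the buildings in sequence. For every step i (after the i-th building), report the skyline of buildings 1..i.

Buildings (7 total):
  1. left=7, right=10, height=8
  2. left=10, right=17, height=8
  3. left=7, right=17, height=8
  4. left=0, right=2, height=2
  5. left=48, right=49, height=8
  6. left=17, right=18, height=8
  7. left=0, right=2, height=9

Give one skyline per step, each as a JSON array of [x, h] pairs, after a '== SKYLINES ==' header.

== SKYLINES ==
[[7,8],[10,0]]
[[7,8],[17,0]]
[[7,8],[17,0]]
[[0,2],[2,0],[7,8],[17,0]]
[[0,2],[2,0],[7,8],[17,0],[48,8],[49,0]]
[[0,2],[2,0],[7,8],[18,0],[48,8],[49,0]]
[[0,9],[2,0],[7,8],[18,0],[48,8],[49,0]]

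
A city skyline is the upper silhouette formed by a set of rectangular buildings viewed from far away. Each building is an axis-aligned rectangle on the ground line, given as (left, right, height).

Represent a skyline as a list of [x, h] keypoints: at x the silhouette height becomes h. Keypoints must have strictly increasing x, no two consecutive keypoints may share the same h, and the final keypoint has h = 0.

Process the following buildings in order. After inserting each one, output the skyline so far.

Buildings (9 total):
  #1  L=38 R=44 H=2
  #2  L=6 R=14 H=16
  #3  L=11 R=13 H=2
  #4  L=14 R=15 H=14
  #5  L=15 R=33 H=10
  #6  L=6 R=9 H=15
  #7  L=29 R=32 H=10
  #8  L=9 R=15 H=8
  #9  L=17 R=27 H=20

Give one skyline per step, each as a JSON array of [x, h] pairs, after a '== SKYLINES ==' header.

== SKYLINES ==
[[38,2],[44,0]]
[[6,16],[14,0],[38,2],[44,0]]
[[6,16],[14,0],[38,2],[44,0]]
[[6,16],[14,14],[15,0],[38,2],[44,0]]
[[6,16],[14,14],[15,10],[33,0],[38,2],[44,0]]
[[6,16],[14,14],[15,10],[33,0],[38,2],[44,0]]
[[6,16],[14,14],[15,10],[33,0],[38,2],[44,0]]
[[6,16],[14,14],[15,10],[33,0],[38,2],[44,0]]
[[6,16],[14,14],[15,10],[17,20],[27,10],[33,0],[38,2],[44,0]]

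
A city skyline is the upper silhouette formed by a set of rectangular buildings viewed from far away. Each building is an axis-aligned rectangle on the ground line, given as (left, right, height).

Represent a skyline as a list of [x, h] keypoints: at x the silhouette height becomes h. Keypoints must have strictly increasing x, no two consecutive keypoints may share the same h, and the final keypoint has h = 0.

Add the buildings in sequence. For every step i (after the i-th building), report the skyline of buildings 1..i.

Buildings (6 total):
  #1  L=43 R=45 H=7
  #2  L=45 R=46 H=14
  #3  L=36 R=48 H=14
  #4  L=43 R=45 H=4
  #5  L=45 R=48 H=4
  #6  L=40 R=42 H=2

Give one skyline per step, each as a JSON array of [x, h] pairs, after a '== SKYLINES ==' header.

== SKYLINES ==
[[43,7],[45,0]]
[[43,7],[45,14],[46,0]]
[[36,14],[48,0]]
[[36,14],[48,0]]
[[36,14],[48,0]]
[[36,14],[48,0]]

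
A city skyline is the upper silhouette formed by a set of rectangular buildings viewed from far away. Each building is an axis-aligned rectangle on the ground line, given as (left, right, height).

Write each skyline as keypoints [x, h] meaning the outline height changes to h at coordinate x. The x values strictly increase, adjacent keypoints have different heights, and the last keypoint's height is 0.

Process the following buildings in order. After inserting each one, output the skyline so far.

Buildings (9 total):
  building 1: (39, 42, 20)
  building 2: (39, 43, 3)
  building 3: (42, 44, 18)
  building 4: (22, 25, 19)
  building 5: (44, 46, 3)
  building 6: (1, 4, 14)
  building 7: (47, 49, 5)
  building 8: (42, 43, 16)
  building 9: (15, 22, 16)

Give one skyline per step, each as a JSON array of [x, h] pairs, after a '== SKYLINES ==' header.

== SKYLINES ==
[[39,20],[42,0]]
[[39,20],[42,3],[43,0]]
[[39,20],[42,18],[44,0]]
[[22,19],[25,0],[39,20],[42,18],[44,0]]
[[22,19],[25,0],[39,20],[42,18],[44,3],[46,0]]
[[1,14],[4,0],[22,19],[25,0],[39,20],[42,18],[44,3],[46,0]]
[[1,14],[4,0],[22,19],[25,0],[39,20],[42,18],[44,3],[46,0],[47,5],[49,0]]
[[1,14],[4,0],[22,19],[25,0],[39,20],[42,18],[44,3],[46,0],[47,5],[49,0]]
[[1,14],[4,0],[15,16],[22,19],[25,0],[39,20],[42,18],[44,3],[46,0],[47,5],[49,0]]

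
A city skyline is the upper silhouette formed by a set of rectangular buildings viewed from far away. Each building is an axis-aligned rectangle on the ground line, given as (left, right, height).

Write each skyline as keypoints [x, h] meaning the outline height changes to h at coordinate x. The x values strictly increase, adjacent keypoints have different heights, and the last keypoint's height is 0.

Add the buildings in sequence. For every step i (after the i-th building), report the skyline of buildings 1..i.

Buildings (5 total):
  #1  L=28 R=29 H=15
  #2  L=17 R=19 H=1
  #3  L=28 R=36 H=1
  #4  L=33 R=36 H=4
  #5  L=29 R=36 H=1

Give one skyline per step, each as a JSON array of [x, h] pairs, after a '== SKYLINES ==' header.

== SKYLINES ==
[[28,15],[29,0]]
[[17,1],[19,0],[28,15],[29,0]]
[[17,1],[19,0],[28,15],[29,1],[36,0]]
[[17,1],[19,0],[28,15],[29,1],[33,4],[36,0]]
[[17,1],[19,0],[28,15],[29,1],[33,4],[36,0]]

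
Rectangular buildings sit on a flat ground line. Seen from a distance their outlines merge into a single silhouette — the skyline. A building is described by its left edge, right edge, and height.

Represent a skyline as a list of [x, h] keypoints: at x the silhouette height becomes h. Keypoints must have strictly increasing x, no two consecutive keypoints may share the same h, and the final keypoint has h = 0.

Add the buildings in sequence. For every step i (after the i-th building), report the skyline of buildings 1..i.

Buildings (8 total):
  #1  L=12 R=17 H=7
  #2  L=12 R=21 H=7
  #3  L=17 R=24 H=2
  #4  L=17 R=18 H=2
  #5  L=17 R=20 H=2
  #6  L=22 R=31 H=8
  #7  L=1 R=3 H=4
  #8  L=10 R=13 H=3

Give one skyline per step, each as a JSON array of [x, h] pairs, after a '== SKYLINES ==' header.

== SKYLINES ==
[[12,7],[17,0]]
[[12,7],[21,0]]
[[12,7],[21,2],[24,0]]
[[12,7],[21,2],[24,0]]
[[12,7],[21,2],[24,0]]
[[12,7],[21,2],[22,8],[31,0]]
[[1,4],[3,0],[12,7],[21,2],[22,8],[31,0]]
[[1,4],[3,0],[10,3],[12,7],[21,2],[22,8],[31,0]]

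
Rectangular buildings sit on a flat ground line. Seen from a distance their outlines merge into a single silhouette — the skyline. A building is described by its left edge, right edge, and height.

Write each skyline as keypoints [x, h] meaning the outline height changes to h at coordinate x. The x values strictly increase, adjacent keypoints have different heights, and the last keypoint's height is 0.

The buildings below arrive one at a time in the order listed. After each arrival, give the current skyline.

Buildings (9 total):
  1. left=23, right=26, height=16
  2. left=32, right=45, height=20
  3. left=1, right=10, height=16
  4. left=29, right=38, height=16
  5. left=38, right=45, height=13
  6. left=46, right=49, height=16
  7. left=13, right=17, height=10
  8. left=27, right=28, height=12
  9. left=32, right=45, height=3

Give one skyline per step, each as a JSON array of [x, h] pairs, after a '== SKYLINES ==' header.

== SKYLINES ==
[[23,16],[26,0]]
[[23,16],[26,0],[32,20],[45,0]]
[[1,16],[10,0],[23,16],[26,0],[32,20],[45,0]]
[[1,16],[10,0],[23,16],[26,0],[29,16],[32,20],[45,0]]
[[1,16],[10,0],[23,16],[26,0],[29,16],[32,20],[45,0]]
[[1,16],[10,0],[23,16],[26,0],[29,16],[32,20],[45,0],[46,16],[49,0]]
[[1,16],[10,0],[13,10],[17,0],[23,16],[26,0],[29,16],[32,20],[45,0],[46,16],[49,0]]
[[1,16],[10,0],[13,10],[17,0],[23,16],[26,0],[27,12],[28,0],[29,16],[32,20],[45,0],[46,16],[49,0]]
[[1,16],[10,0],[13,10],[17,0],[23,16],[26,0],[27,12],[28,0],[29,16],[32,20],[45,0],[46,16],[49,0]]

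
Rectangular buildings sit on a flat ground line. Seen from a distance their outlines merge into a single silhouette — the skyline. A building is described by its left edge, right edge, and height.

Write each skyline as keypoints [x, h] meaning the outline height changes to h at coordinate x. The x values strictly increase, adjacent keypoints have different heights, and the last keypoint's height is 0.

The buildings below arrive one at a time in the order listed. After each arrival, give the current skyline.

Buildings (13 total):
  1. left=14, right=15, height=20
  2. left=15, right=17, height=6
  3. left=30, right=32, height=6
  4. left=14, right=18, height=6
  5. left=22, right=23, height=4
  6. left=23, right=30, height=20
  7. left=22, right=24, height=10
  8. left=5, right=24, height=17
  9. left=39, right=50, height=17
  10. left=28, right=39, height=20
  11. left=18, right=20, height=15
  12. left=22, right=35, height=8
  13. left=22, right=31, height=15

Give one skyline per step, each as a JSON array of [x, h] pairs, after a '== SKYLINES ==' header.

== SKYLINES ==
[[14,20],[15,0]]
[[14,20],[15,6],[17,0]]
[[14,20],[15,6],[17,0],[30,6],[32,0]]
[[14,20],[15,6],[18,0],[30,6],[32,0]]
[[14,20],[15,6],[18,0],[22,4],[23,0],[30,6],[32,0]]
[[14,20],[15,6],[18,0],[22,4],[23,20],[30,6],[32,0]]
[[14,20],[15,6],[18,0],[22,10],[23,20],[30,6],[32,0]]
[[5,17],[14,20],[15,17],[23,20],[30,6],[32,0]]
[[5,17],[14,20],[15,17],[23,20],[30,6],[32,0],[39,17],[50,0]]
[[5,17],[14,20],[15,17],[23,20],[39,17],[50,0]]
[[5,17],[14,20],[15,17],[23,20],[39,17],[50,0]]
[[5,17],[14,20],[15,17],[23,20],[39,17],[50,0]]
[[5,17],[14,20],[15,17],[23,20],[39,17],[50,0]]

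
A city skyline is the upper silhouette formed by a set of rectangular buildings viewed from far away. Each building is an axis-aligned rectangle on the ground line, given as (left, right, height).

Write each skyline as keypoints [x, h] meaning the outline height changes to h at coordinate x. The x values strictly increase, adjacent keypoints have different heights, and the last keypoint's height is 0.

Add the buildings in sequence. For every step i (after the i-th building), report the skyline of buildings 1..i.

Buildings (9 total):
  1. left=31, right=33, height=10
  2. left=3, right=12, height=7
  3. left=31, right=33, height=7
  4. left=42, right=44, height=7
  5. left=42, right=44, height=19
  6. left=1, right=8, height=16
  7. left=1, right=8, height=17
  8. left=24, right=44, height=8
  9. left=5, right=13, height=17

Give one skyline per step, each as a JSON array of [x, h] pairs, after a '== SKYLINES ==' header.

== SKYLINES ==
[[31,10],[33,0]]
[[3,7],[12,0],[31,10],[33,0]]
[[3,7],[12,0],[31,10],[33,0]]
[[3,7],[12,0],[31,10],[33,0],[42,7],[44,0]]
[[3,7],[12,0],[31,10],[33,0],[42,19],[44,0]]
[[1,16],[8,7],[12,0],[31,10],[33,0],[42,19],[44,0]]
[[1,17],[8,7],[12,0],[31,10],[33,0],[42,19],[44,0]]
[[1,17],[8,7],[12,0],[24,8],[31,10],[33,8],[42,19],[44,0]]
[[1,17],[13,0],[24,8],[31,10],[33,8],[42,19],[44,0]]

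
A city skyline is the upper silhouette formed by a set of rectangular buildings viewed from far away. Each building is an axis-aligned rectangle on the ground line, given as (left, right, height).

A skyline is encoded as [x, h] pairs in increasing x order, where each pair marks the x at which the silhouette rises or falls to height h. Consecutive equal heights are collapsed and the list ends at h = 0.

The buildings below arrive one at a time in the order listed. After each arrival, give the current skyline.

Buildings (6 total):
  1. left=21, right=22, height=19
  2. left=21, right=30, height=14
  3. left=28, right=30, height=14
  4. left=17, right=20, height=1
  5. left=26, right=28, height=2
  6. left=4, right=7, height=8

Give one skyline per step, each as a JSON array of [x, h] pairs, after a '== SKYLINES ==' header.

== SKYLINES ==
[[21,19],[22,0]]
[[21,19],[22,14],[30,0]]
[[21,19],[22,14],[30,0]]
[[17,1],[20,0],[21,19],[22,14],[30,0]]
[[17,1],[20,0],[21,19],[22,14],[30,0]]
[[4,8],[7,0],[17,1],[20,0],[21,19],[22,14],[30,0]]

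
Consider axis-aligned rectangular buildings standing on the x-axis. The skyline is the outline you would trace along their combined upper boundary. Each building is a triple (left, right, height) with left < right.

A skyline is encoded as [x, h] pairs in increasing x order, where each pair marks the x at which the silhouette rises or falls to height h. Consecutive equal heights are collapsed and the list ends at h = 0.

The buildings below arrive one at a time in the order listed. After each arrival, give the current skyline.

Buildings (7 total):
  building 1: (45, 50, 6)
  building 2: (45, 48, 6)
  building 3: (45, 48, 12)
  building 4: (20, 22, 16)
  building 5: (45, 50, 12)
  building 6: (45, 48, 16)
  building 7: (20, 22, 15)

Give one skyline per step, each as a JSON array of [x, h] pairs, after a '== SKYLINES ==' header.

== SKYLINES ==
[[45,6],[50,0]]
[[45,6],[50,0]]
[[45,12],[48,6],[50,0]]
[[20,16],[22,0],[45,12],[48,6],[50,0]]
[[20,16],[22,0],[45,12],[50,0]]
[[20,16],[22,0],[45,16],[48,12],[50,0]]
[[20,16],[22,0],[45,16],[48,12],[50,0]]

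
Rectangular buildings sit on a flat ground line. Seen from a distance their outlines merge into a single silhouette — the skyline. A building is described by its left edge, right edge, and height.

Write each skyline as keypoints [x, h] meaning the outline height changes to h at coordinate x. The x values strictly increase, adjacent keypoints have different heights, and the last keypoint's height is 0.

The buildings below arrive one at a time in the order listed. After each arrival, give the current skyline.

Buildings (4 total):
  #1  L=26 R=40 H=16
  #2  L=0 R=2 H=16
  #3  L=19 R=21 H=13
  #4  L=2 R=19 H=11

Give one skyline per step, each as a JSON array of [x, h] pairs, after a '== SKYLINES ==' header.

== SKYLINES ==
[[26,16],[40,0]]
[[0,16],[2,0],[26,16],[40,0]]
[[0,16],[2,0],[19,13],[21,0],[26,16],[40,0]]
[[0,16],[2,11],[19,13],[21,0],[26,16],[40,0]]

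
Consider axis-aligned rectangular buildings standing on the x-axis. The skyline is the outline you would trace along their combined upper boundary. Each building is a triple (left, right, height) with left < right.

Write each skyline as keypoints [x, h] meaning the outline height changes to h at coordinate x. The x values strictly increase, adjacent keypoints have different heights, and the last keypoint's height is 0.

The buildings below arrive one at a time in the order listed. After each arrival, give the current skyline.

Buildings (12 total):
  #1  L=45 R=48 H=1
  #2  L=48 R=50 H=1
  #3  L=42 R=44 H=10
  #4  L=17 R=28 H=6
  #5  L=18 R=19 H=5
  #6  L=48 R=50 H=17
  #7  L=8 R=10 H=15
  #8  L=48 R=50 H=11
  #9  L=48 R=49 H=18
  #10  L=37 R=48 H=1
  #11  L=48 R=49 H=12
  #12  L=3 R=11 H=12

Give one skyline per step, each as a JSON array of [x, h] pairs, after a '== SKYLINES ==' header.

== SKYLINES ==
[[45,1],[48,0]]
[[45,1],[50,0]]
[[42,10],[44,0],[45,1],[50,0]]
[[17,6],[28,0],[42,10],[44,0],[45,1],[50,0]]
[[17,6],[28,0],[42,10],[44,0],[45,1],[50,0]]
[[17,6],[28,0],[42,10],[44,0],[45,1],[48,17],[50,0]]
[[8,15],[10,0],[17,6],[28,0],[42,10],[44,0],[45,1],[48,17],[50,0]]
[[8,15],[10,0],[17,6],[28,0],[42,10],[44,0],[45,1],[48,17],[50,0]]
[[8,15],[10,0],[17,6],[28,0],[42,10],[44,0],[45,1],[48,18],[49,17],[50,0]]
[[8,15],[10,0],[17,6],[28,0],[37,1],[42,10],[44,1],[48,18],[49,17],[50,0]]
[[8,15],[10,0],[17,6],[28,0],[37,1],[42,10],[44,1],[48,18],[49,17],[50,0]]
[[3,12],[8,15],[10,12],[11,0],[17,6],[28,0],[37,1],[42,10],[44,1],[48,18],[49,17],[50,0]]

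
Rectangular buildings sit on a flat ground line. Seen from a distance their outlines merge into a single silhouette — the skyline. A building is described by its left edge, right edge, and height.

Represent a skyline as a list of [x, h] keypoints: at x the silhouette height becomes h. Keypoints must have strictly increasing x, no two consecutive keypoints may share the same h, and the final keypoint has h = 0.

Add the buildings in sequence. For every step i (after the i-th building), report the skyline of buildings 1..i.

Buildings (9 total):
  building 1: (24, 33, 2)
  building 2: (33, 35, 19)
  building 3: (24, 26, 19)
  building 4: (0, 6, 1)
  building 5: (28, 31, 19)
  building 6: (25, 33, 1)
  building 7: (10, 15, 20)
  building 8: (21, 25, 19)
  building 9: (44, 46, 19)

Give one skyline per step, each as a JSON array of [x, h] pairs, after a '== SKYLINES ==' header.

== SKYLINES ==
[[24,2],[33,0]]
[[24,2],[33,19],[35,0]]
[[24,19],[26,2],[33,19],[35,0]]
[[0,1],[6,0],[24,19],[26,2],[33,19],[35,0]]
[[0,1],[6,0],[24,19],[26,2],[28,19],[31,2],[33,19],[35,0]]
[[0,1],[6,0],[24,19],[26,2],[28,19],[31,2],[33,19],[35,0]]
[[0,1],[6,0],[10,20],[15,0],[24,19],[26,2],[28,19],[31,2],[33,19],[35,0]]
[[0,1],[6,0],[10,20],[15,0],[21,19],[26,2],[28,19],[31,2],[33,19],[35,0]]
[[0,1],[6,0],[10,20],[15,0],[21,19],[26,2],[28,19],[31,2],[33,19],[35,0],[44,19],[46,0]]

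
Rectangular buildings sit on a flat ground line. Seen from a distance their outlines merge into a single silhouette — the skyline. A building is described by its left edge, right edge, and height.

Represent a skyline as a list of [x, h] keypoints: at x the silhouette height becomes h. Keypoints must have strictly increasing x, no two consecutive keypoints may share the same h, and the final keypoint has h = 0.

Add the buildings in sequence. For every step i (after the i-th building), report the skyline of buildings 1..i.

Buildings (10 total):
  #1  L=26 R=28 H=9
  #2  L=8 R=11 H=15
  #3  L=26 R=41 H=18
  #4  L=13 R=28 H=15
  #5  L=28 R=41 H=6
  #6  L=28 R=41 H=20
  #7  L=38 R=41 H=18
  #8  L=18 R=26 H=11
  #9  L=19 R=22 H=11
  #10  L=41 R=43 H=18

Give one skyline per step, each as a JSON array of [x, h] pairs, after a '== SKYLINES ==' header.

== SKYLINES ==
[[26,9],[28,0]]
[[8,15],[11,0],[26,9],[28,0]]
[[8,15],[11,0],[26,18],[41,0]]
[[8,15],[11,0],[13,15],[26,18],[41,0]]
[[8,15],[11,0],[13,15],[26,18],[41,0]]
[[8,15],[11,0],[13,15],[26,18],[28,20],[41,0]]
[[8,15],[11,0],[13,15],[26,18],[28,20],[41,0]]
[[8,15],[11,0],[13,15],[26,18],[28,20],[41,0]]
[[8,15],[11,0],[13,15],[26,18],[28,20],[41,0]]
[[8,15],[11,0],[13,15],[26,18],[28,20],[41,18],[43,0]]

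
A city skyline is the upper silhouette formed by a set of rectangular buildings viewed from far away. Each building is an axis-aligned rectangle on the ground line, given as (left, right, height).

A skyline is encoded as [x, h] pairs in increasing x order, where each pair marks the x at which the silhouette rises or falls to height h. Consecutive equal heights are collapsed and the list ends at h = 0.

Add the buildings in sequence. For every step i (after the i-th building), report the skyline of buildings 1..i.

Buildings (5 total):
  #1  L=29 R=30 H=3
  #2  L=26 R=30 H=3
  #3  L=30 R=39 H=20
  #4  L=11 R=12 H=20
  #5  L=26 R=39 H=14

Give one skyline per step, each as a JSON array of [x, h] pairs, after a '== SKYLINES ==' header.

== SKYLINES ==
[[29,3],[30,0]]
[[26,3],[30,0]]
[[26,3],[30,20],[39,0]]
[[11,20],[12,0],[26,3],[30,20],[39,0]]
[[11,20],[12,0],[26,14],[30,20],[39,0]]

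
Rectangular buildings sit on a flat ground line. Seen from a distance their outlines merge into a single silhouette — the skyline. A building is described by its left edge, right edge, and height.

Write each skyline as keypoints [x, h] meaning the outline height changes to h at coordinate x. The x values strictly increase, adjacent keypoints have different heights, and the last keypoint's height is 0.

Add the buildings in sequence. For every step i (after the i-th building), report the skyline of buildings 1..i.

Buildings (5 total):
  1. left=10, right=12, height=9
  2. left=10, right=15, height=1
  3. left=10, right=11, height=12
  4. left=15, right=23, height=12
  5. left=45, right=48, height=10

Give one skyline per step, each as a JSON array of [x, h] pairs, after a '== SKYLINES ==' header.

== SKYLINES ==
[[10,9],[12,0]]
[[10,9],[12,1],[15,0]]
[[10,12],[11,9],[12,1],[15,0]]
[[10,12],[11,9],[12,1],[15,12],[23,0]]
[[10,12],[11,9],[12,1],[15,12],[23,0],[45,10],[48,0]]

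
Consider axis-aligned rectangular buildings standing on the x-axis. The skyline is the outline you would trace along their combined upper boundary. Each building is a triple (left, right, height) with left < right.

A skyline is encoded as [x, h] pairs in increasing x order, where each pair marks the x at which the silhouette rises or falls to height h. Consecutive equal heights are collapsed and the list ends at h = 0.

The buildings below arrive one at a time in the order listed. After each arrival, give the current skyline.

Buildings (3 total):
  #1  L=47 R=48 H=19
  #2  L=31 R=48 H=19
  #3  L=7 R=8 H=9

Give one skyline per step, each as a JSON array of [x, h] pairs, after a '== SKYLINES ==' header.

== SKYLINES ==
[[47,19],[48,0]]
[[31,19],[48,0]]
[[7,9],[8,0],[31,19],[48,0]]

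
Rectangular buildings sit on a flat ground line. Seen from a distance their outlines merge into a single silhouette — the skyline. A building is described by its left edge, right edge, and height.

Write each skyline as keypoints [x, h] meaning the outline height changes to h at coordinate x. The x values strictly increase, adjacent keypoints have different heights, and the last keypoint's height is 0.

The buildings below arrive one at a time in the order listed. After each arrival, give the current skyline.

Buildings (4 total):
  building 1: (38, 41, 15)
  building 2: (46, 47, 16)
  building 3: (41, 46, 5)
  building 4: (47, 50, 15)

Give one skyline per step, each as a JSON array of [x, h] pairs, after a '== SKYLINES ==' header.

== SKYLINES ==
[[38,15],[41,0]]
[[38,15],[41,0],[46,16],[47,0]]
[[38,15],[41,5],[46,16],[47,0]]
[[38,15],[41,5],[46,16],[47,15],[50,0]]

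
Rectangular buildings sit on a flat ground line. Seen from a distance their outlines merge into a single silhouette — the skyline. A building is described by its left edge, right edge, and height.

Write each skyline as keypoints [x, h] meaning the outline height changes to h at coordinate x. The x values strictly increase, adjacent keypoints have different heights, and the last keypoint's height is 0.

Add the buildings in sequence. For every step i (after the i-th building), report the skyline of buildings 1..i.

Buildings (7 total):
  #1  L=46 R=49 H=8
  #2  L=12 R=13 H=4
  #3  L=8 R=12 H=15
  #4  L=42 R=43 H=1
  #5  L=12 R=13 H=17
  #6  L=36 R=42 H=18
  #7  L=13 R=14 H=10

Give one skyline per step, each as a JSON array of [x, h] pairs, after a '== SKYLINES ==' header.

== SKYLINES ==
[[46,8],[49,0]]
[[12,4],[13,0],[46,8],[49,0]]
[[8,15],[12,4],[13,0],[46,8],[49,0]]
[[8,15],[12,4],[13,0],[42,1],[43,0],[46,8],[49,0]]
[[8,15],[12,17],[13,0],[42,1],[43,0],[46,8],[49,0]]
[[8,15],[12,17],[13,0],[36,18],[42,1],[43,0],[46,8],[49,0]]
[[8,15],[12,17],[13,10],[14,0],[36,18],[42,1],[43,0],[46,8],[49,0]]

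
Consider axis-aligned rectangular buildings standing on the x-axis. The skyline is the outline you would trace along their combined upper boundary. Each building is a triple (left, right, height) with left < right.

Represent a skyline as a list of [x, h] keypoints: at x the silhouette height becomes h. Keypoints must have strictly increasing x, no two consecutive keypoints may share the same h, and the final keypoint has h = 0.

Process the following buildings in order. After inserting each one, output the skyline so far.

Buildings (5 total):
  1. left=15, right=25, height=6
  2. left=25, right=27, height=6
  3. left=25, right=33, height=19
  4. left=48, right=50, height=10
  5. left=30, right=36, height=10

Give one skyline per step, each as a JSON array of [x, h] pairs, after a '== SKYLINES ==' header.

== SKYLINES ==
[[15,6],[25,0]]
[[15,6],[27,0]]
[[15,6],[25,19],[33,0]]
[[15,6],[25,19],[33,0],[48,10],[50,0]]
[[15,6],[25,19],[33,10],[36,0],[48,10],[50,0]]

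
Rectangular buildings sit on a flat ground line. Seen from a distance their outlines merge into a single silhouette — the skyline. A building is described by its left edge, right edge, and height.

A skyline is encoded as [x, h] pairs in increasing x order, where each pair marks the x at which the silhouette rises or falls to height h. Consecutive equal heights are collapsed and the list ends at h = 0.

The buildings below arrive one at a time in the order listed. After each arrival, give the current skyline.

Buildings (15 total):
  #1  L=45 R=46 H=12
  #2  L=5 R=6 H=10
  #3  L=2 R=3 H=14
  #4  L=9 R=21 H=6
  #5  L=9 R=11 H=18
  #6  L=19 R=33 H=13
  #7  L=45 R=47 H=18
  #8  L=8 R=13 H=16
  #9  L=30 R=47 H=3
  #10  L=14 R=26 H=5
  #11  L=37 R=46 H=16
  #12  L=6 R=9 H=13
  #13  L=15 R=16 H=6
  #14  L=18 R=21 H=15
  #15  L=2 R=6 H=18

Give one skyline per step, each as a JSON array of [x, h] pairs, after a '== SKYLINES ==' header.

== SKYLINES ==
[[45,12],[46,0]]
[[5,10],[6,0],[45,12],[46,0]]
[[2,14],[3,0],[5,10],[6,0],[45,12],[46,0]]
[[2,14],[3,0],[5,10],[6,0],[9,6],[21,0],[45,12],[46,0]]
[[2,14],[3,0],[5,10],[6,0],[9,18],[11,6],[21,0],[45,12],[46,0]]
[[2,14],[3,0],[5,10],[6,0],[9,18],[11,6],[19,13],[33,0],[45,12],[46,0]]
[[2,14],[3,0],[5,10],[6,0],[9,18],[11,6],[19,13],[33,0],[45,18],[47,0]]
[[2,14],[3,0],[5,10],[6,0],[8,16],[9,18],[11,16],[13,6],[19,13],[33,0],[45,18],[47,0]]
[[2,14],[3,0],[5,10],[6,0],[8,16],[9,18],[11,16],[13,6],[19,13],[33,3],[45,18],[47,0]]
[[2,14],[3,0],[5,10],[6,0],[8,16],[9,18],[11,16],[13,6],[19,13],[33,3],[45,18],[47,0]]
[[2,14],[3,0],[5,10],[6,0],[8,16],[9,18],[11,16],[13,6],[19,13],[33,3],[37,16],[45,18],[47,0]]
[[2,14],[3,0],[5,10],[6,13],[8,16],[9,18],[11,16],[13,6],[19,13],[33,3],[37,16],[45,18],[47,0]]
[[2,14],[3,0],[5,10],[6,13],[8,16],[9,18],[11,16],[13,6],[19,13],[33,3],[37,16],[45,18],[47,0]]
[[2,14],[3,0],[5,10],[6,13],[8,16],[9,18],[11,16],[13,6],[18,15],[21,13],[33,3],[37,16],[45,18],[47,0]]
[[2,18],[6,13],[8,16],[9,18],[11,16],[13,6],[18,15],[21,13],[33,3],[37,16],[45,18],[47,0]]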